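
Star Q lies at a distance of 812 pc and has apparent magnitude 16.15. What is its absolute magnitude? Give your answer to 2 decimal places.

M = m − 5 log₁₀(d/10 pc) = 16.15 − 5 log₁₀(812/10)
  = 16.15 − 5 × 1.910 = 16.15 − 9.55 = 6.60.

6.60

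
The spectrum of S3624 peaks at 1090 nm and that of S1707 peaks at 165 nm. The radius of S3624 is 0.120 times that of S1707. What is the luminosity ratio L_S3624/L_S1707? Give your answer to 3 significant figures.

7.56×10^-6

Wien's law gives T ∝ 1/λ_max, so T_S3624/T_S1707 = λ_S1707/λ_S3624 = 165/1090 = 0.1514.
Then L ∝ R²T⁴ gives L_S3624/L_S1707 = (0.120)² × (0.1514)⁴ = 0.01440 × 5.251×10^-4 = 7.561×10^-6.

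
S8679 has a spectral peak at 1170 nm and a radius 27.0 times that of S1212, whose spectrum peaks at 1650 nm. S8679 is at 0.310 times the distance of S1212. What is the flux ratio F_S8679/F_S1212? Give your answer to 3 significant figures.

Wien's law: T_S8679/T_S1212 = λ_S1212/λ_S8679 = 1650/1170 = 1.410.
L_S8679/L_S1212 = (R_S8679/R_S1212)²(T_S8679/T_S1212)⁴ = (27.0)²(1.410)⁴ = 2883.
F_S8679/F_S1212 = (L_S8679/L_S1212)/(d_S8679/d_S1212)² = 2883/(0.310)² = 3.001×10^4.

3.00×10^4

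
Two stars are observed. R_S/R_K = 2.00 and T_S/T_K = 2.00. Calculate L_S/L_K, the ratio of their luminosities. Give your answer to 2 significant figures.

64

From the Stefan–Boltzmann law, L ∝ R²T⁴, so
L_S/L_K = (R_S/R_K)² (T_S/T_K)⁴ = (2.00)² × (2.00)⁴ = 4.000 × 16.00 = 64.00.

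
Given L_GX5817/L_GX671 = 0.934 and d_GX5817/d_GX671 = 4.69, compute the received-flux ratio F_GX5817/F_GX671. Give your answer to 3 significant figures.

F = L/(4πd²), so F_GX5817/F_GX671 = (L_GX5817/L_GX671) / (d_GX5817/d_GX671)²
= 0.934 / (4.69)² = 0.934 / 22.00 = 0.04246.

0.0425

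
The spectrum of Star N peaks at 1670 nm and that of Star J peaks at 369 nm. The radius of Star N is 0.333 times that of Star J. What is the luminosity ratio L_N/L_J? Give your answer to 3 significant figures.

Wien's law gives T ∝ 1/λ_max, so T_N/T_J = λ_J/λ_N = 369/1670 = 0.2210.
Then L ∝ R²T⁴ gives L_N/L_J = (0.333)² × (0.2210)⁴ = 0.1109 × 0.002384 = 2.643×10^-4.

2.64×10^-4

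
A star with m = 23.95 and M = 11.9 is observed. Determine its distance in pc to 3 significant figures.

2.57×10^3 pc

m − M = 5 log₁₀(d/10 pc)
23.95 − (11.9) = 12.05 = 5 log₁₀(d/10)
d = 10 × 10^(12.05/5) = 10 × 10^2.410 = 2570 pc.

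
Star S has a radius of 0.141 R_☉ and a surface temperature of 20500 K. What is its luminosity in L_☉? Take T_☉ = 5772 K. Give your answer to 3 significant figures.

3.16 L_☉

L/L_☉ = (R/R_☉)² (T/T_☉)⁴ = (0.141)² × (20500/5772)⁴
       = 0.01988 × (3.552)⁴ = 0.01988 × 159.1 = 3.163.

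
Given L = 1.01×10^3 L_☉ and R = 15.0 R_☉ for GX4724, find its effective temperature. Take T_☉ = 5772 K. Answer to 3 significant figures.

8.40×10^3 K

T/T_☉ = (L/L_☉)^(1/4) / (R/R_☉)^(1/2)
T = 5772 × (1.01×10^3)^(1/4) / √(15.0) = 5772 × 5.637 / 3.873 = 8402 K.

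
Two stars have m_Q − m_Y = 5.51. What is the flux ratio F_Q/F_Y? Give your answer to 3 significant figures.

0.00625

F_Q/F_Y = 10^(−(m_Q − m_Y)/2.5) = 10^(-5.51/2.5) = 10^-2.204 = 0.006252.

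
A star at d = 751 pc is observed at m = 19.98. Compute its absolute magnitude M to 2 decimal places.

10.60

M = m − 5 log₁₀(d/10 pc) = 19.98 − 5 log₁₀(751/10)
  = 19.98 − 5 × 1.876 = 19.98 − 9.38 = 10.60.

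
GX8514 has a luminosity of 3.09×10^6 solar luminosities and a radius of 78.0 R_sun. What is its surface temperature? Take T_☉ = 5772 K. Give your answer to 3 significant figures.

T/T_☉ = (L/L_☉)^(1/4) / (R/R_☉)^(1/2)
T = 5772 × (3.09×10^6)^(1/4) / √(78.0) = 5772 × 41.93 / 8.832 = 2.740×10^4 K.

2.74×10^4 K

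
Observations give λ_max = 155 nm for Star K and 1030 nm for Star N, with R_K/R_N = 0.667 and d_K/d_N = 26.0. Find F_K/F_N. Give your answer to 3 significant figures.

1.28

Wien's law: T_K/T_N = λ_N/λ_K = 1030/155 = 6.645.
L_K/L_N = (R_K/R_N)²(T_K/T_N)⁴ = (0.667)²(6.645)⁴ = 867.5.
F_K/F_N = (L_K/L_N)/(d_K/d_N)² = 867.5/(26.0)² = 1.283.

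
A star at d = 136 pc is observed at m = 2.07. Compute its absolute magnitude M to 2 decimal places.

M = m − 5 log₁₀(d/10 pc) = 2.07 − 5 log₁₀(136/10)
  = 2.07 − 5 × 1.134 = 2.07 − 5.67 = -3.60.

-3.60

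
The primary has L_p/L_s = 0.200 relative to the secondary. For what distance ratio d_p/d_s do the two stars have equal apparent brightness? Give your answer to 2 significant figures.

Equal flux requires L_p/d_p² = L_s/d_s², so d_p/d_s = √(L_p/L_s)
= √(0.200) = 0.4472.

0.45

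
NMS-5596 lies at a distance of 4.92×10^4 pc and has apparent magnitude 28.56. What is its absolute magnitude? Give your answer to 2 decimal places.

M = m − 5 log₁₀(d/10 pc) = 28.56 − 5 log₁₀(4.92×10^4/10)
  = 28.56 − 5 × 3.692 = 28.56 − 18.46 = 10.10.

10.10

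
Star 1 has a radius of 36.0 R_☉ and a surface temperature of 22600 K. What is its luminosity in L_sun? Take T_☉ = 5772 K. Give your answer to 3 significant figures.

L/L_☉ = (R/R_☉)² (T/T_☉)⁴ = (36.0)² × (22600/5772)⁴
       = 1296 × (3.915)⁴ = 1296 × 235.0 = 3.046×10^5.

3.05×10^5 L_sun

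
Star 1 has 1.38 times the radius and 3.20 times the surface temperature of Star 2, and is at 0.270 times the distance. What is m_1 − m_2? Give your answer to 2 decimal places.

-8.59

L_1/L_2 = (1.38)²(3.20)⁴ = 199.7.
F_1/F_2 = (L_1/L_2)/(d_1/d_2)² = 199.7/0.07290 = 2739.
m_1 − m_2 = −2.5 log₁₀(2739) = -8.59.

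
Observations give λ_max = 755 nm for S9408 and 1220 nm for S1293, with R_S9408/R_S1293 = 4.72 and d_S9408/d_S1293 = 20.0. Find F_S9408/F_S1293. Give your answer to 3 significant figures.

0.380

Wien's law: T_S9408/T_S1293 = λ_S1293/λ_S9408 = 1220/755 = 1.616.
L_S9408/L_S1293 = (R_S9408/R_S1293)²(T_S9408/T_S1293)⁴ = (4.72)²(1.616)⁴ = 151.9.
F_S9408/F_S1293 = (L_S9408/L_S1293)/(d_S9408/d_S1293)² = 151.9/(20.0)² = 0.3797.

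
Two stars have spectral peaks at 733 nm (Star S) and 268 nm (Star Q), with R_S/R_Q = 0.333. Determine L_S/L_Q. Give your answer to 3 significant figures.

0.00198

Wien's law gives T ∝ 1/λ_max, so T_S/T_Q = λ_Q/λ_S = 268/733 = 0.3656.
Then L ∝ R²T⁴ gives L_S/L_Q = (0.333)² × (0.3656)⁴ = 0.1109 × 0.01787 = 0.001982.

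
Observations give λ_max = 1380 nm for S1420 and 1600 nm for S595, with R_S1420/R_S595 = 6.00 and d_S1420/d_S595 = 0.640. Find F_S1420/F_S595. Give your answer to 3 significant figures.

Wien's law: T_S1420/T_S595 = λ_S595/λ_S1420 = 1600/1380 = 1.159.
L_S1420/L_S595 = (R_S1420/R_S595)²(T_S1420/T_S595)⁴ = (6.00)²(1.159)⁴ = 65.05.
F_S1420/F_S595 = (L_S1420/L_S595)/(d_S1420/d_S595)² = 65.05/(0.640)² = 158.8.

159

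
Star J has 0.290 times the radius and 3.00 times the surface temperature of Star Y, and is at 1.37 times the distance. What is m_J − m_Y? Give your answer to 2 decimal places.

-1.40

L_J/L_Y = (0.290)²(3.00)⁴ = 6.812.
F_J/F_Y = (L_J/L_Y)/(d_J/d_Y)² = 6.812/1.877 = 3.629.
m_J − m_Y = −2.5 log₁₀(3.629) = -1.40.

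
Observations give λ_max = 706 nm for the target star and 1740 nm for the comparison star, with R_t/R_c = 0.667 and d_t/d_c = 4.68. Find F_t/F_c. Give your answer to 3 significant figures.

0.749

Wien's law: T_t/T_c = λ_c/λ_t = 1740/706 = 2.465.
L_t/L_c = (R_t/R_c)²(T_t/T_c)⁴ = (0.667)²(2.465)⁴ = 16.41.
F_t/F_c = (L_t/L_c)/(d_t/d_c)² = 16.41/(4.68)² = 0.7494.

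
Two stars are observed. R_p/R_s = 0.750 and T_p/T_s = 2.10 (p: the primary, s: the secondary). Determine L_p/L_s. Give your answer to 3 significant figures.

10.9

From the Stefan–Boltzmann law, L ∝ R²T⁴, so
L_p/L_s = (R_p/R_s)² (T_p/T_s)⁴ = (0.750)² × (2.10)⁴ = 0.5625 × 19.45 = 10.94.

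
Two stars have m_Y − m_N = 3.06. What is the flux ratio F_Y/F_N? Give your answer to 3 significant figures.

F_Y/F_N = 10^(−(m_Y − m_N)/2.5) = 10^(-3.06/2.5) = 10^-1.224 = 0.05970.

0.0597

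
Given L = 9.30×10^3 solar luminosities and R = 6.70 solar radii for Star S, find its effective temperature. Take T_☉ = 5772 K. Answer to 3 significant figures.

2.19×10^4 K

T/T_☉ = (L/L_☉)^(1/4) / (R/R_☉)^(1/2)
T = 5772 × (9.30×10^3)^(1/4) / √(6.70) = 5772 × 9.820 / 2.588 = 2.190×10^4 K.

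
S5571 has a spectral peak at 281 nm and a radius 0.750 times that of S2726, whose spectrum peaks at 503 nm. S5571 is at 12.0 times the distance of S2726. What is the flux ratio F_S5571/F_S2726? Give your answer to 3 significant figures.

0.0401

Wien's law: T_S5571/T_S2726 = λ_S2726/λ_S5571 = 503/281 = 1.790.
L_S5571/L_S2726 = (R_S5571/R_S2726)²(T_S5571/T_S2726)⁴ = (0.750)²(1.790)⁴ = 5.775.
F_S5571/F_S2726 = (L_S5571/L_S2726)/(d_S5571/d_S2726)² = 5.775/(12.0)² = 0.04011.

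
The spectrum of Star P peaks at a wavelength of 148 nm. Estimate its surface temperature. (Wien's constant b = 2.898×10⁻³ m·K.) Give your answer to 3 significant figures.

T = b/λ_max = 2.898×10⁻³ / (148×10⁻⁹) = 1.958×10^4 K.

1.96×10^4 K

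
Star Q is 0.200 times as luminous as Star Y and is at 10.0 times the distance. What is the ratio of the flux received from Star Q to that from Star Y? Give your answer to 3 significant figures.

F = L/(4πd²), so F_Q/F_Y = (L_Q/L_Y) / (d_Q/d_Y)²
= 0.200 / (10.0)² = 0.200 / 100.0 = 0.002000.

0.00200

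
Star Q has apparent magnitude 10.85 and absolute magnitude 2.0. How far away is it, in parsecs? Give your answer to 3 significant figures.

m − M = 5 log₁₀(d/10 pc)
10.85 − (2.0) = 8.85 = 5 log₁₀(d/10)
d = 10 × 10^(8.85/5) = 10 × 10^1.770 = 588.8 pc.

589 pc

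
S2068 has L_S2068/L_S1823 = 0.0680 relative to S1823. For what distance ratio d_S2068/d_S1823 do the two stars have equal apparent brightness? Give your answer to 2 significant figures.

0.26

Equal flux requires L_S2068/d_S2068² = L_S1823/d_S1823², so d_S2068/d_S1823 = √(L_S2068/L_S1823)
= √(0.0680) = 0.2608.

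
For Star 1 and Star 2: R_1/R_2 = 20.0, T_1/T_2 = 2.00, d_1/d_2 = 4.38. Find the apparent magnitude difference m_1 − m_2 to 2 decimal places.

-6.31

L_1/L_2 = (20.0)²(2.00)⁴ = 6400.
F_1/F_2 = (L_1/L_2)/(d_1/d_2)² = 6400/19.18 = 333.6.
m_1 − m_2 = −2.5 log₁₀(333.6) = -6.31.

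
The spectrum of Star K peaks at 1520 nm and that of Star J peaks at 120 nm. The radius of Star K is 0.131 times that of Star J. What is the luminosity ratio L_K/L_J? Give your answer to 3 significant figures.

Wien's law gives T ∝ 1/λ_max, so T_K/T_J = λ_J/λ_K = 120/1520 = 0.07895.
Then L ∝ R²T⁴ gives L_K/L_J = (0.131)² × (0.07895)⁴ = 0.01716 × 3.885×10^-5 = 6.666×10^-7.

6.67×10^-7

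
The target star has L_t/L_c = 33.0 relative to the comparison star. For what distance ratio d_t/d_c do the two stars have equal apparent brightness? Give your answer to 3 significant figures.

Equal flux requires L_t/d_t² = L_c/d_c², so d_t/d_c = √(L_t/L_c)
= √(33.0) = 5.745.

5.74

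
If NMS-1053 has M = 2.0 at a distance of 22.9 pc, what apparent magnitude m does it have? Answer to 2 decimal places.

m = M + 5 log₁₀(d/10 pc) = 2.0 + 5 log₁₀(22.9/10)
  = 2.0 + 5 × 0.360 = 2.0 + 1.80 = 3.80.

3.80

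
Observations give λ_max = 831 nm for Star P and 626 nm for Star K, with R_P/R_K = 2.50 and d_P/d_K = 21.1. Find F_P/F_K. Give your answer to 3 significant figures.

0.00452

Wien's law: T_P/T_K = λ_K/λ_P = 626/831 = 0.7533.
L_P/L_K = (R_P/R_K)²(T_P/T_K)⁴ = (2.50)²(0.7533)⁴ = 2.013.
F_P/F_K = (L_P/L_K)/(d_P/d_K)² = 2.013/(21.1)² = 0.004521.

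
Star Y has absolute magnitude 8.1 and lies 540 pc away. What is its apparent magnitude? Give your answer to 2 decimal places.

m = M + 5 log₁₀(d/10 pc) = 8.1 + 5 log₁₀(540/10)
  = 8.1 + 5 × 1.732 = 8.1 + 8.66 = 16.76.

16.76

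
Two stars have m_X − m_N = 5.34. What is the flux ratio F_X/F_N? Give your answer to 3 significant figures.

0.00731

F_X/F_N = 10^(−(m_X − m_N)/2.5) = 10^(-5.34/2.5) = 10^-2.136 = 0.007311.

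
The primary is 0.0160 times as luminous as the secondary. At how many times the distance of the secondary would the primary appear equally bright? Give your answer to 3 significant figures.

Equal flux requires L_p/d_p² = L_s/d_s², so d_p/d_s = √(L_p/L_s)
= √(0.0160) = 0.1265.

0.126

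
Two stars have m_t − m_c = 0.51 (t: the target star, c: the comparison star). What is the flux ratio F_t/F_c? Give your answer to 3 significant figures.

F_t/F_c = 10^(−(m_t − m_c)/2.5) = 10^(-0.51/2.5) = 10^-0.204 = 0.6252.

0.625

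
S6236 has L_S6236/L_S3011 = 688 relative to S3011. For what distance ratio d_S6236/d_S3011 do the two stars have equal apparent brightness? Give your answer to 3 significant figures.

26.2

Equal flux requires L_S6236/d_S6236² = L_S3011/d_S3011², so d_S6236/d_S3011 = √(L_S6236/L_S3011)
= √(688) = 26.23.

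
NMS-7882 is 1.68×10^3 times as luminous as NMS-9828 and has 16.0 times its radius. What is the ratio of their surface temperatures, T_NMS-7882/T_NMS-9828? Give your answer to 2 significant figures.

L ∝ R²T⁴ gives T ∝ (L/R²)^(1/4), so
T_NMS-7882/T_NMS-9828 = (1.68×10^3 / 16.0²)^(1/4) = (6.562)^(1/4) = 1.601.

1.6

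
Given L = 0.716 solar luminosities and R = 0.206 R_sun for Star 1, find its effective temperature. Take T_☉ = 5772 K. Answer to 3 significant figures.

T/T_☉ = (L/L_☉)^(1/4) / (R/R_☉)^(1/2)
T = 5772 × (0.716)^(1/4) / √(0.206) = 5772 × 0.9199 / 0.4539 = 1.170×10^4 K.

1.17×10^4 K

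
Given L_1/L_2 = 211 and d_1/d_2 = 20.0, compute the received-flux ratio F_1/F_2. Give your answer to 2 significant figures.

0.53

F = L/(4πd²), so F_1/F_2 = (L_1/L_2) / (d_1/d_2)²
= 211 / (20.0)² = 211 / 400.0 = 0.5275.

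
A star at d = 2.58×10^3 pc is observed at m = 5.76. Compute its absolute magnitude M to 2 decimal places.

-6.30

M = m − 5 log₁₀(d/10 pc) = 5.76 − 5 log₁₀(2.58×10^3/10)
  = 5.76 − 5 × 2.412 = 5.76 − 12.06 = -6.30.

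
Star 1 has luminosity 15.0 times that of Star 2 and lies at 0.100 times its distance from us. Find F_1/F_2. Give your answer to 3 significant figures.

F = L/(4πd²), so F_1/F_2 = (L_1/L_2) / (d_1/d_2)²
= 15.0 / (0.100)² = 15.0 / 0.01000 = 1500.

1.50×10^3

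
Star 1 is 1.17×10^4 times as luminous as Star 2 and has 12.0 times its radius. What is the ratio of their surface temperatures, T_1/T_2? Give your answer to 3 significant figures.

L ∝ R²T⁴ gives T ∝ (L/R²)^(1/4), so
T_1/T_2 = (1.17×10^4 / 12.0²)^(1/4) = (81.25)^(1/4) = 3.002.

3.00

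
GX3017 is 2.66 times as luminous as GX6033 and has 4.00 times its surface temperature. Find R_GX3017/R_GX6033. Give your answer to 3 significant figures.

0.102

L ∝ R²T⁴ gives R ∝ √L / T², so
R_GX3017/R_GX6033 = √(2.66) / (4.00)² = 1.631 / 16.00 = 0.1019.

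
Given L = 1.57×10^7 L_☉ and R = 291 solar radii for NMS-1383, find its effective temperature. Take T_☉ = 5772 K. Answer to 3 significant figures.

2.13×10^4 K

T/T_☉ = (L/L_☉)^(1/4) / (R/R_☉)^(1/2)
T = 5772 × (1.57×10^7)^(1/4) / √(291) = 5772 × 62.95 / 17.06 = 2.130×10^4 K.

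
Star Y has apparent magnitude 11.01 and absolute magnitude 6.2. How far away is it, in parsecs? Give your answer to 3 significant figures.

m − M = 5 log₁₀(d/10 pc)
11.01 − (6.2) = 4.81 = 5 log₁₀(d/10)
d = 10 × 10^(4.81/5) = 10 × 10^0.962 = 91.62 pc.

91.6 pc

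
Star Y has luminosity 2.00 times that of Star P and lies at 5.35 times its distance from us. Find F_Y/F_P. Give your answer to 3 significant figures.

F = L/(4πd²), so F_Y/F_P = (L_Y/L_P) / (d_Y/d_P)²
= 2.00 / (5.35)² = 2.00 / 28.62 = 0.06988.

0.0699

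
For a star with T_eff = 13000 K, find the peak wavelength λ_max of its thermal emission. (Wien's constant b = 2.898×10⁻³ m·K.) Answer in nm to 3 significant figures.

λ_max = b/T = 2.898×10⁻³ / 13000 = 2.23×10^-7 m = 222.9 nm.

223 nm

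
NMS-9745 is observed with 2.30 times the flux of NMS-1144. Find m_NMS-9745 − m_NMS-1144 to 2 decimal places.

-0.90

m_NMS-9745 − m_NMS-1144 = −2.5 log₁₀(F_NMS-9745/F_NMS-1144) = −2.5 log₁₀(2.30) = −2.5 × (0.362) = -0.904.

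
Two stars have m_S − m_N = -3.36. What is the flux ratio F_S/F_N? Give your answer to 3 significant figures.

F_S/F_N = 10^(−(m_S − m_N)/2.5) = 10^(3.36/2.5) = 10^1.344 = 22.08.

22.1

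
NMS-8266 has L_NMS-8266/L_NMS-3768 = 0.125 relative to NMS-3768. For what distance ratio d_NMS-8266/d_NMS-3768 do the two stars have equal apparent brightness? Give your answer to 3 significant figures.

Equal flux requires L_NMS-8266/d_NMS-8266² = L_NMS-3768/d_NMS-3768², so d_NMS-8266/d_NMS-3768 = √(L_NMS-8266/L_NMS-3768)
= √(0.125) = 0.3536.

0.354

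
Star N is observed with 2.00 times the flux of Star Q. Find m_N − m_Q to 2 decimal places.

m_N − m_Q = −2.5 log₁₀(F_N/F_Q) = −2.5 log₁₀(2.00) = −2.5 × (0.301) = -0.753.

-0.75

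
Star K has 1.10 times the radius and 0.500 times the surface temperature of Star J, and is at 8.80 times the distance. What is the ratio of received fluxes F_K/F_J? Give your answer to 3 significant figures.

L_K/L_J = (R_K/R_J)²(T_K/T_J)⁴ = (1.10)² × (0.500)⁴ = 0.07563.
F_K/F_J = (L_K/L_J)/(d_K/d_J)² = 0.07563 / (8.80)² = 9.766×10^-4.

9.77×10^-4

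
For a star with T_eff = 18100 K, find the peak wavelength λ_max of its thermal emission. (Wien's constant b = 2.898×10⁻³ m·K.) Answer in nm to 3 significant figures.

160 nm

λ_max = b/T = 2.898×10⁻³ / 18100 = 1.60×10^-7 m = 160.1 nm.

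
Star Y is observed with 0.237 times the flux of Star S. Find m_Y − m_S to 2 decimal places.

m_Y − m_S = −2.5 log₁₀(F_Y/F_S) = −2.5 log₁₀(0.237) = −2.5 × (-0.625) = 1.563.

1.56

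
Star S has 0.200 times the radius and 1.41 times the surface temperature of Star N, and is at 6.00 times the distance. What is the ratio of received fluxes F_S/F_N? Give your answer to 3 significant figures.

0.00439

L_S/L_N = (R_S/R_N)²(T_S/T_N)⁴ = (0.200)² × (1.41)⁴ = 0.1581.
F_S/F_N = (L_S/L_N)/(d_S/d_N)² = 0.1581 / (6.00)² = 0.004392.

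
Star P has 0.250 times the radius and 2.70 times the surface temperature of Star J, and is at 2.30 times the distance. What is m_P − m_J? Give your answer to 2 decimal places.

L_P/L_J = (0.250)²(2.70)⁴ = 3.322.
F_P/F_J = (L_P/L_J)/(d_P/d_J)² = 3.322/5.290 = 0.6279.
m_P − m_J = −2.5 log₁₀(0.6279) = 0.51.

0.51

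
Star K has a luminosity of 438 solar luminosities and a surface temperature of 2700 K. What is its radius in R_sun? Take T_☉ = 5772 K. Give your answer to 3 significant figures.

95.6 R_sun

R/R_☉ = √(L/L_☉) / (T/T_☉)² = √(438) / (0.4678)²
       = 20.93 / 0.2188 = 95.64.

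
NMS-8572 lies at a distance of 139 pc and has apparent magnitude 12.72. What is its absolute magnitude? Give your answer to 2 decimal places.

M = m − 5 log₁₀(d/10 pc) = 12.72 − 5 log₁₀(139/10)
  = 12.72 − 5 × 1.143 = 12.72 − 5.72 = 7.00.

7.00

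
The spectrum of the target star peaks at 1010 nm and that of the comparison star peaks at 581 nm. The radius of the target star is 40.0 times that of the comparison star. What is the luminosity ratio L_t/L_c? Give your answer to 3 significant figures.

Wien's law gives T ∝ 1/λ_max, so T_t/T_c = λ_c/λ_t = 581/1010 = 0.5752.
Then L ∝ R²T⁴ gives L_t/L_c = (40.0)² × (0.5752)⁴ = 1600 × 0.1095 = 175.2.

175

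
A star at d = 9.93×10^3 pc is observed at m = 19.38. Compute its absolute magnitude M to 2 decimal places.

M = m − 5 log₁₀(d/10 pc) = 19.38 − 5 log₁₀(9.93×10^3/10)
  = 19.38 − 5 × 2.997 = 19.38 − 14.98 = 4.40.

4.40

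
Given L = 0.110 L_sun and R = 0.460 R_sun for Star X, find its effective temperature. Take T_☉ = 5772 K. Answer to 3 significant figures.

T/T_☉ = (L/L_☉)^(1/4) / (R/R_☉)^(1/2)
T = 5772 × (0.110)^(1/4) / √(0.460) = 5772 × 0.5759 / 0.6782 = 4901 K.

4.90×10^3 K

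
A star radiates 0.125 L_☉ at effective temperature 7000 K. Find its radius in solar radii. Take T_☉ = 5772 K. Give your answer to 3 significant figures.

0.240 solar radii

R/R_☉ = √(L/L_☉) / (T/T_☉)² = √(0.125) / (1.213)²
       = 0.3536 / 1.471 = 0.2404.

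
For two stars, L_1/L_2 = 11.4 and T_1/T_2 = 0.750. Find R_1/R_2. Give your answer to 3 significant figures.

L ∝ R²T⁴ gives R ∝ √L / T², so
R_1/R_2 = √(11.4) / (0.750)² = 3.376 / 0.5625 = 6.002.

6.00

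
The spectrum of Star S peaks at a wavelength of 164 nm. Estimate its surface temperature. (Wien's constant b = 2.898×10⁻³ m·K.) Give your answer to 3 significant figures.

1.77×10^4 K

T = b/λ_max = 2.898×10⁻³ / (164×10⁻⁹) = 1.767×10^4 K.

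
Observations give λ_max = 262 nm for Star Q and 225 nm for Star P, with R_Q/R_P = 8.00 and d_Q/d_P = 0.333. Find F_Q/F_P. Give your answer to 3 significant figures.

314

Wien's law: T_Q/T_P = λ_P/λ_Q = 225/262 = 0.8588.
L_Q/L_P = (R_Q/R_P)²(T_Q/T_P)⁴ = (8.00)²(0.8588)⁴ = 34.81.
F_Q/F_P = (L_Q/L_P)/(d_Q/d_P)² = 34.81/(0.333)² = 313.9.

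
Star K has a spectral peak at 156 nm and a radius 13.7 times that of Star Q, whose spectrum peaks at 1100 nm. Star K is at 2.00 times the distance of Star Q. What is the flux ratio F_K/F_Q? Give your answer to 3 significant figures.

1.16×10^5

Wien's law: T_K/T_Q = λ_Q/λ_K = 1100/156 = 7.051.
L_K/L_Q = (R_K/R_Q)²(T_K/T_Q)⁴ = (13.7)²(7.051)⁴ = 4.640×10^5.
F_K/F_Q = (L_K/L_Q)/(d_K/d_Q)² = 4.640×10^5/(2.00)² = 1.160×10^5.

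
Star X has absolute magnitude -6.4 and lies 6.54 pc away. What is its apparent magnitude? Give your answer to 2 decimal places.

-7.32

m = M + 5 log₁₀(d/10 pc) = -6.4 + 5 log₁₀(6.54/10)
  = -6.4 + 5 × -0.184 = -6.4 + -0.92 = -7.32.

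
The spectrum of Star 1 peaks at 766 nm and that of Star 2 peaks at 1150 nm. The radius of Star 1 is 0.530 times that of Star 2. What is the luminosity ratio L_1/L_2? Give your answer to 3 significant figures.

Wien's law gives T ∝ 1/λ_max, so T_1/T_2 = λ_2/λ_1 = 1150/766 = 1.501.
Then L ∝ R²T⁴ gives L_1/L_2 = (0.530)² × (1.501)⁴ = 0.2809 × 5.080 = 1.427.

1.43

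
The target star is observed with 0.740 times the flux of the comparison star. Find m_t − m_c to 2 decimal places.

m_t − m_c = −2.5 log₁₀(F_t/F_c) = −2.5 log₁₀(0.740) = −2.5 × (-0.131) = 0.327.

0.33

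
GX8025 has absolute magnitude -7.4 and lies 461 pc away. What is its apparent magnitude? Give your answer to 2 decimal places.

0.92

m = M + 5 log₁₀(d/10 pc) = -7.4 + 5 log₁₀(461/10)
  = -7.4 + 5 × 1.664 = -7.4 + 8.32 = 0.92.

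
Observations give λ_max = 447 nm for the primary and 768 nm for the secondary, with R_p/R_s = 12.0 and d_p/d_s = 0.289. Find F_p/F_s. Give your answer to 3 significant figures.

1.50×10^4

Wien's law: T_p/T_s = λ_s/λ_p = 768/447 = 1.718.
L_p/L_s = (R_p/R_s)²(T_p/T_s)⁴ = (12.0)²(1.718)⁴ = 1255.
F_p/F_s = (L_p/L_s)/(d_p/d_s)² = 1255/(0.289)² = 1.502×10^4.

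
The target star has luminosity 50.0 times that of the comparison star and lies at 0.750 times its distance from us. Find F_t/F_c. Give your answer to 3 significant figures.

F = L/(4πd²), so F_t/F_c = (L_t/L_c) / (d_t/d_c)²
= 50.0 / (0.750)² = 50.0 / 0.5625 = 88.89.

88.9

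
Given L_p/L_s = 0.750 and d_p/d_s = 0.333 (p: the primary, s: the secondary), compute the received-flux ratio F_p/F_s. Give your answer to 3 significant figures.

6.76

F = L/(4πd²), so F_p/F_s = (L_p/L_s) / (d_p/d_s)²
= 0.750 / (0.333)² = 0.750 / 0.1109 = 6.764.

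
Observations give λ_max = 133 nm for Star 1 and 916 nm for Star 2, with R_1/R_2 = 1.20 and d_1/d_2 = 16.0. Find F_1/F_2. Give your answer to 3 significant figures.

Wien's law: T_1/T_2 = λ_2/λ_1 = 916/133 = 6.887.
L_1/L_2 = (R_1/R_2)²(T_1/T_2)⁴ = (1.20)²(6.887)⁴ = 3240.
F_1/F_2 = (L_1/L_2)/(d_1/d_2)² = 3240/(16.0)² = 12.66.

12.7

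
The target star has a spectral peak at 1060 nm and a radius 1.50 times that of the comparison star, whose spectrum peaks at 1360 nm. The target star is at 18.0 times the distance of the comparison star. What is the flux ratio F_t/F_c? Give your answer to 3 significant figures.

0.0188

Wien's law: T_t/T_c = λ_c/λ_t = 1360/1060 = 1.283.
L_t/L_c = (R_t/R_c)²(T_t/T_c)⁴ = (1.50)²(1.283)⁴ = 6.097.
F_t/F_c = (L_t/L_c)/(d_t/d_c)² = 6.097/(18.0)² = 0.01882.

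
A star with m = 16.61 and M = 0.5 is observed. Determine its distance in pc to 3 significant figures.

m − M = 5 log₁₀(d/10 pc)
16.61 − (0.5) = 16.11 = 5 log₁₀(d/10)
d = 10 × 10^(16.11/5) = 10 × 10^3.222 = 1.667×10^4 pc.

1.67×10^4 pc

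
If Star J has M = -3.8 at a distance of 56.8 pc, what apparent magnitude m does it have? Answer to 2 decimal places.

-0.03

m = M + 5 log₁₀(d/10 pc) = -3.8 + 5 log₁₀(56.8/10)
  = -3.8 + 5 × 0.754 = -3.8 + 3.77 = -0.03.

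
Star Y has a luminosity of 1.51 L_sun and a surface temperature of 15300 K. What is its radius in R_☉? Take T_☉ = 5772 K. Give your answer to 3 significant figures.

R/R_☉ = √(L/L_☉) / (T/T_☉)² = √(1.51) / (2.651)²
       = 1.229 / 7.026 = 0.1749.

0.175 R_☉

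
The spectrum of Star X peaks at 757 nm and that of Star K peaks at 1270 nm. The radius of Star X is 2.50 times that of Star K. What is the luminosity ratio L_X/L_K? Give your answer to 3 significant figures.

49.5

Wien's law gives T ∝ 1/λ_max, so T_X/T_K = λ_K/λ_X = 1270/757 = 1.678.
Then L ∝ R²T⁴ gives L_X/L_K = (2.50)² × (1.678)⁴ = 6.250 × 7.922 = 49.51.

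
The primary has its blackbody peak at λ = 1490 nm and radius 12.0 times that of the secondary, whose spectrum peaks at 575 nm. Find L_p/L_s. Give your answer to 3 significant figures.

Wien's law gives T ∝ 1/λ_max, so T_p/T_s = λ_s/λ_p = 575/1490 = 0.3859.
Then L ∝ R²T⁴ gives L_p/L_s = (12.0)² × (0.3859)⁴ = 144.0 × 0.02218 = 3.194.

3.19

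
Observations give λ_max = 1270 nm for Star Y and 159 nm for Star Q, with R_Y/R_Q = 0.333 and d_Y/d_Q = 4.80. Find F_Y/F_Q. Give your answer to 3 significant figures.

Wien's law: T_Y/T_Q = λ_Q/λ_Y = 159/1270 = 0.1252.
L_Y/L_Q = (R_Y/R_Q)²(T_Y/T_Q)⁴ = (0.333)²(0.1252)⁴ = 2.724×10^-5.
F_Y/F_Q = (L_Y/L_Q)/(d_Y/d_Q)² = 2.724×10^-5/(4.80)² = 1.182×10^-6.

1.18×10^-6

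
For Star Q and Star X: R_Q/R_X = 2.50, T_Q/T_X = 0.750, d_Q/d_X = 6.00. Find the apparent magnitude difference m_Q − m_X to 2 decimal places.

L_Q/L_X = (2.50)²(0.750)⁴ = 1.978.
F_Q/F_X = (L_Q/L_X)/(d_Q/d_X)² = 1.978/36.00 = 0.05493.
m_Q − m_X = −2.5 log₁₀(0.05493) = 3.15.

3.15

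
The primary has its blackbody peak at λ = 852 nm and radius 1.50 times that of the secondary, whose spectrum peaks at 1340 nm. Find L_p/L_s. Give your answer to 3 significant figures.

13.8

Wien's law gives T ∝ 1/λ_max, so T_p/T_s = λ_s/λ_p = 1340/852 = 1.573.
Then L ∝ R²T⁴ gives L_p/L_s = (1.50)² × (1.573)⁴ = 2.250 × 6.119 = 13.77.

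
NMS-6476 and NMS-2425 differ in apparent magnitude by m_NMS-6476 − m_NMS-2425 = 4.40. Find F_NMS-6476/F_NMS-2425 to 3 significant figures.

F_NMS-6476/F_NMS-2425 = 10^(−(m_NMS-6476 − m_NMS-2425)/2.5) = 10^(-4.40/2.5) = 10^-1.760 = 0.01738.

0.0174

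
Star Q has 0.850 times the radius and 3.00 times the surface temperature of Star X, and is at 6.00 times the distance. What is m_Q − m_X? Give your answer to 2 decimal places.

-0.53

L_Q/L_X = (0.850)²(3.00)⁴ = 58.52.
F_Q/F_X = (L_Q/L_X)/(d_Q/d_X)² = 58.52/36.00 = 1.626.
m_Q − m_X = −2.5 log₁₀(1.626) = -0.53.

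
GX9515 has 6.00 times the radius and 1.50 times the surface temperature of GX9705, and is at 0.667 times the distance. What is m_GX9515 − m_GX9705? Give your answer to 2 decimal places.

-6.53

L_GX9515/L_GX9705 = (6.00)²(1.50)⁴ = 182.2.
F_GX9515/F_GX9705 = (L_GX9515/L_GX9705)/(d_GX9515/d_GX9705)² = 182.2/0.4449 = 409.7.
m_GX9515 − m_GX9705 = −2.5 log₁₀(409.7) = -6.53.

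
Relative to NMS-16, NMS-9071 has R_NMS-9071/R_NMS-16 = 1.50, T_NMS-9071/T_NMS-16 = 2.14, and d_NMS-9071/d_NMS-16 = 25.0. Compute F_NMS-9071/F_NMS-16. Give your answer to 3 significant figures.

0.0755

L_NMS-9071/L_NMS-16 = (R_NMS-9071/R_NMS-16)²(T_NMS-9071/T_NMS-16)⁴ = (1.50)² × (2.14)⁴ = 47.19.
F_NMS-9071/F_NMS-16 = (L_NMS-9071/L_NMS-16)/(d_NMS-9071/d_NMS-16)² = 47.19 / (25.0)² = 0.07550.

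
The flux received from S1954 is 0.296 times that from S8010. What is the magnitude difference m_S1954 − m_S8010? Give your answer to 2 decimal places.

1.32

m_S1954 − m_S8010 = −2.5 log₁₀(F_S1954/F_S8010) = −2.5 log₁₀(0.296) = −2.5 × (-0.529) = 1.322.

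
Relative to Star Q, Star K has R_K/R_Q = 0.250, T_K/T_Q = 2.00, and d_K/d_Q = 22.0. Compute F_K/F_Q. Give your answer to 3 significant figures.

L_K/L_Q = (R_K/R_Q)²(T_K/T_Q)⁴ = (0.250)² × (2.00)⁴ = 1.000.
F_K/F_Q = (L_K/L_Q)/(d_K/d_Q)² = 1.000 / (22.0)² = 0.002066.

0.00207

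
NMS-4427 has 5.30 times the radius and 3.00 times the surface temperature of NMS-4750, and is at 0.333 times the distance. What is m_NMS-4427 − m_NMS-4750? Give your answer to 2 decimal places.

L_NMS-4427/L_NMS-4750 = (5.30)²(3.00)⁴ = 2275.
F_NMS-4427/F_NMS-4750 = (L_NMS-4427/L_NMS-4750)/(d_NMS-4427/d_NMS-4750)² = 2275/0.1109 = 2.052×10^4.
m_NMS-4427 − m_NMS-4750 = −2.5 log₁₀(2.052×10^4) = -10.78.

-10.78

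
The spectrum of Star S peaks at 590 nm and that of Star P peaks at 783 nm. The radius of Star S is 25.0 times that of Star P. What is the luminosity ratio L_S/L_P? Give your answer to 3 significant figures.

Wien's law gives T ∝ 1/λ_max, so T_S/T_P = λ_P/λ_S = 783/590 = 1.327.
Then L ∝ R²T⁴ gives L_S/L_P = (25.0)² × (1.327)⁴ = 625.0 × 3.102 = 1939.

1.94×10^3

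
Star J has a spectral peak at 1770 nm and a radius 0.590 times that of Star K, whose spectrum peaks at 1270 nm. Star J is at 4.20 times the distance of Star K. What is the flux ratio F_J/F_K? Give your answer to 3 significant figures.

0.00523

Wien's law: T_J/T_K = λ_K/λ_J = 1270/1770 = 0.7175.
L_J/L_K = (R_J/R_K)²(T_J/T_K)⁴ = (0.590)²(0.7175)⁴ = 0.09226.
F_J/F_K = (L_J/L_K)/(d_J/d_K)² = 0.09226/(4.20)² = 0.005230.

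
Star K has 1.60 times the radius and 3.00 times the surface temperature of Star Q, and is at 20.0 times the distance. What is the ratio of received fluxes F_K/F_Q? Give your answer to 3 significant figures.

0.518

L_K/L_Q = (R_K/R_Q)²(T_K/T_Q)⁴ = (1.60)² × (3.00)⁴ = 207.4.
F_K/F_Q = (L_K/L_Q)/(d_K/d_Q)² = 207.4 / (20.0)² = 0.5184.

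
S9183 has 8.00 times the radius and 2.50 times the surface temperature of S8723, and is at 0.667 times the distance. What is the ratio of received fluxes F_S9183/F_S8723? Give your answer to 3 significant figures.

L_S9183/L_S8723 = (R_S9183/R_S8723)²(T_S9183/T_S8723)⁴ = (8.00)² × (2.50)⁴ = 2500.
F_S9183/F_S8723 = (L_S9183/L_S8723)/(d_S9183/d_S8723)² = 2500 / (0.667)² = 5619.

5.62×10^3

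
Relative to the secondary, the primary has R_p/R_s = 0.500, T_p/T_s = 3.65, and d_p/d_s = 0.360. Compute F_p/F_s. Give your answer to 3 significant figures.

L_p/L_s = (R_p/R_s)²(T_p/T_s)⁴ = (0.500)² × (3.65)⁴ = 44.37.
F_p/F_s = (L_p/L_s)/(d_p/d_s)² = 44.37 / (0.360)² = 342.4.

342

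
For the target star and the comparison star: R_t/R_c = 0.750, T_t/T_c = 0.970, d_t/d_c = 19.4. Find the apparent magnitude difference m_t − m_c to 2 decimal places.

7.20

L_t/L_c = (0.750)²(0.970)⁴ = 0.4980.
F_t/F_c = (L_t/L_c)/(d_t/d_c)² = 0.4980/376.4 = 0.001323.
m_t − m_c = −2.5 log₁₀(0.001323) = 7.20.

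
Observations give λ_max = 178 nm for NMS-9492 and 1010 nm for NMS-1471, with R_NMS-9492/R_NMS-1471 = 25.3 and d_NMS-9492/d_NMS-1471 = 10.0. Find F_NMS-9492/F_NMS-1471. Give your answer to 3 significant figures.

Wien's law: T_NMS-9492/T_NMS-1471 = λ_NMS-1471/λ_NMS-9492 = 1010/178 = 5.674.
L_NMS-9492/L_NMS-1471 = (R_NMS-9492/R_NMS-1471)²(T_NMS-9492/T_NMS-1471)⁴ = (25.3)²(5.674)⁴ = 6.635×10^5.
F_NMS-9492/F_NMS-1471 = (L_NMS-9492/L_NMS-1471)/(d_NMS-9492/d_NMS-1471)² = 6.635×10^5/(10.0)² = 6635.

6.64×10^3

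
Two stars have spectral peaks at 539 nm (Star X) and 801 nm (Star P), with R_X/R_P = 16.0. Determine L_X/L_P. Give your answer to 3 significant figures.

Wien's law gives T ∝ 1/λ_max, so T_X/T_P = λ_P/λ_X = 801/539 = 1.486.
Then L ∝ R²T⁴ gives L_X/L_P = (16.0)² × (1.486)⁴ = 256.0 × 4.877 = 1249.

1.25×10^3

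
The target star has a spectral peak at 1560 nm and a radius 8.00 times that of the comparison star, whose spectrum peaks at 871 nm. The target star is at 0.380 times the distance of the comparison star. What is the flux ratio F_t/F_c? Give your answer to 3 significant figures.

43.1

Wien's law: T_t/T_c = λ_c/λ_t = 871/1560 = 0.5583.
L_t/L_c = (R_t/R_c)²(T_t/T_c)⁴ = (8.00)²(0.5583)⁴ = 6.219.
F_t/F_c = (L_t/L_c)/(d_t/d_c)² = 6.219/(0.380)² = 43.07.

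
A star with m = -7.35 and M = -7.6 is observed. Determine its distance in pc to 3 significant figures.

11.2 pc

m − M = 5 log₁₀(d/10 pc)
-7.35 − (-7.6) = 0.25 = 5 log₁₀(d/10)
d = 10 × 10^(0.25/5) = 10 × 10^0.050 = 11.22 pc.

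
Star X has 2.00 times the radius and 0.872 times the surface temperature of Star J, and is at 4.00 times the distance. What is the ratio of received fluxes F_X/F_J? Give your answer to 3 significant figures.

L_X/L_J = (R_X/R_J)²(T_X/T_J)⁴ = (2.00)² × (0.872)⁴ = 2.313.
F_X/F_J = (L_X/L_J)/(d_X/d_J)² = 2.313 / (4.00)² = 0.1445.

0.145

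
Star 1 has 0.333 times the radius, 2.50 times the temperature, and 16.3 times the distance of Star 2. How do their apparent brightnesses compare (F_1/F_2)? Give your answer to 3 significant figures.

L_1/L_2 = (R_1/R_2)²(T_1/T_2)⁴ = (0.333)² × (2.50)⁴ = 4.332.
F_1/F_2 = (L_1/L_2)/(d_1/d_2)² = 4.332 / (16.3)² = 0.01630.

0.0163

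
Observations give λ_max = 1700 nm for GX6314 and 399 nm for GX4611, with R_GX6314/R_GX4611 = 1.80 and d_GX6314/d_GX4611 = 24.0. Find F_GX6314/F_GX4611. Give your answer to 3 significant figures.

1.71×10^-5

Wien's law: T_GX6314/T_GX4611 = λ_GX4611/λ_GX6314 = 399/1700 = 0.2347.
L_GX6314/L_GX4611 = (R_GX6314/R_GX4611)²(T_GX6314/T_GX4611)⁴ = (1.80)²(0.2347)⁴ = 0.009832.
F_GX6314/F_GX4611 = (L_GX6314/L_GX4611)/(d_GX6314/d_GX4611)² = 0.009832/(24.0)² = 1.707×10^-5.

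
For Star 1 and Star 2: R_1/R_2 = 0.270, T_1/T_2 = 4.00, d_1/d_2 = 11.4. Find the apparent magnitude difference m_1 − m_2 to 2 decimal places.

L_1/L_2 = (0.270)²(4.00)⁴ = 18.66.
F_1/F_2 = (L_1/L_2)/(d_1/d_2)² = 18.66/130.0 = 0.1436.
m_1 − m_2 = −2.5 log₁₀(0.1436) = 2.11.

2.11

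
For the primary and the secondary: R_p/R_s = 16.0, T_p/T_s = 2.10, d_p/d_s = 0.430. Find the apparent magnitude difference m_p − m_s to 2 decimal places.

-11.08

L_p/L_s = (16.0)²(2.10)⁴ = 4979.
F_p/F_s = (L_p/L_s)/(d_p/d_s)² = 4979/0.1849 = 2.693×10^4.
m_p − m_s = −2.5 log₁₀(2.693×10^4) = -11.08.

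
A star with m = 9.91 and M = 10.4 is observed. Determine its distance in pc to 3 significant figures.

7.98 pc

m − M = 5 log₁₀(d/10 pc)
9.91 − (10.4) = -0.49 = 5 log₁₀(d/10)
d = 10 × 10^(-0.49/5) = 10 × 10^-0.098 = 7.980 pc.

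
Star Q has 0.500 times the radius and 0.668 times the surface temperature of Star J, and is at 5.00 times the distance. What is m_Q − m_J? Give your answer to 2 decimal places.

L_Q/L_J = (0.500)²(0.668)⁴ = 0.04978.
F_Q/F_J = (L_Q/L_J)/(d_Q/d_J)² = 0.04978/25.00 = 0.001991.
m_Q − m_J = −2.5 log₁₀(0.001991) = 6.75.

6.75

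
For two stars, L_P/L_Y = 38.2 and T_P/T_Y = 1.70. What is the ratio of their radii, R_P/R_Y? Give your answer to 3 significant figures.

2.14

L ∝ R²T⁴ gives R ∝ √L / T², so
R_P/R_Y = √(38.2) / (1.70)² = 6.181 / 2.890 = 2.139.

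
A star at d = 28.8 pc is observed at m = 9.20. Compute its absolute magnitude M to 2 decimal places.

6.90

M = m − 5 log₁₀(d/10 pc) = 9.20 − 5 log₁₀(28.8/10)
  = 9.20 − 5 × 0.459 = 9.20 − 2.30 = 6.90.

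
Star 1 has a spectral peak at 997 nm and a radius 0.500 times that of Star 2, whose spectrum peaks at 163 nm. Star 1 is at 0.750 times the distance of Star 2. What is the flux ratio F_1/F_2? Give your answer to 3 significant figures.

Wien's law: T_1/T_2 = λ_2/λ_1 = 163/997 = 0.1635.
L_1/L_2 = (R_1/R_2)²(T_1/T_2)⁴ = (0.500)²(0.1635)⁴ = 1.786×10^-4.
F_1/F_2 = (L_1/L_2)/(d_1/d_2)² = 1.786×10^-4/(0.750)² = 3.175×10^-4.

3.18×10^-4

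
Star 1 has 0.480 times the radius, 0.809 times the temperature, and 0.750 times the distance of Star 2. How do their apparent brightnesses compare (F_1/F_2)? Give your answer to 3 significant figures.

L_1/L_2 = (R_1/R_2)²(T_1/T_2)⁴ = (0.480)² × (0.809)⁴ = 0.09869.
F_1/F_2 = (L_1/L_2)/(d_1/d_2)² = 0.09869 / (0.750)² = 0.1755.

0.175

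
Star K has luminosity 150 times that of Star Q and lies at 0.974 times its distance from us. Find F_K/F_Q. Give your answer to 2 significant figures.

1.6×10^2

F = L/(4πd²), so F_K/F_Q = (L_K/L_Q) / (d_K/d_Q)²
= 150 / (0.974)² = 150 / 0.9487 = 158.1.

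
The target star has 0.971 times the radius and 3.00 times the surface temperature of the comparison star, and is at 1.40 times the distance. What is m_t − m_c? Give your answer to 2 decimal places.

L_t/L_c = (0.971)²(3.00)⁴ = 76.37.
F_t/F_c = (L_t/L_c)/(d_t/d_c)² = 76.37/1.960 = 38.96.
m_t − m_c = −2.5 log₁₀(38.96) = -3.98.

-3.98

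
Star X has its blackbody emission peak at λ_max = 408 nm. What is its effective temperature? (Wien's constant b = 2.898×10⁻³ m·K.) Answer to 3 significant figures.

7.10×10^3 K

T = b/λ_max = 2.898×10⁻³ / (408×10⁻⁹) = 7103 K.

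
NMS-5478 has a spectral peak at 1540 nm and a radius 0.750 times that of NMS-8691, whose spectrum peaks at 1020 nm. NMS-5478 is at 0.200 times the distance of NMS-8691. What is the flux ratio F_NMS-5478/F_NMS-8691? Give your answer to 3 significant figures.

2.71

Wien's law: T_NMS-5478/T_NMS-8691 = λ_NMS-8691/λ_NMS-5478 = 1020/1540 = 0.6623.
L_NMS-5478/L_NMS-8691 = (R_NMS-5478/R_NMS-8691)²(T_NMS-5478/T_NMS-8691)⁴ = (0.750)²(0.6623)⁴ = 0.1083.
F_NMS-5478/F_NMS-8691 = (L_NMS-5478/L_NMS-8691)/(d_NMS-5478/d_NMS-8691)² = 0.1083/(0.200)² = 2.706.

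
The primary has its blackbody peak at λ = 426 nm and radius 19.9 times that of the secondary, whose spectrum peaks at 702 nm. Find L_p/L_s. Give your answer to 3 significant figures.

2.92×10^3

Wien's law gives T ∝ 1/λ_max, so T_p/T_s = λ_s/λ_p = 702/426 = 1.648.
Then L ∝ R²T⁴ gives L_p/L_s = (19.9)² × (1.648)⁴ = 396.0 × 7.374 = 2920.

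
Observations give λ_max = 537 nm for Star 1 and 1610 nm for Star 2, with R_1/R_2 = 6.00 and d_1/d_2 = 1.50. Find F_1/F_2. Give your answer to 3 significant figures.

1.29×10^3

Wien's law: T_1/T_2 = λ_2/λ_1 = 1610/537 = 2.998.
L_1/L_2 = (R_1/R_2)²(T_1/T_2)⁴ = (6.00)²(2.998)⁴ = 2909.
F_1/F_2 = (L_1/L_2)/(d_1/d_2)² = 2909/(1.50)² = 1293.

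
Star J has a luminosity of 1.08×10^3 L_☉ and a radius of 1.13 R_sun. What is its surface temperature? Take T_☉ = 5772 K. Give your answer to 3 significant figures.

3.11×10^4 K

T/T_☉ = (L/L_☉)^(1/4) / (R/R_☉)^(1/2)
T = 5772 × (1.08×10^3)^(1/4) / √(1.13) = 5772 × 5.733 / 1.063 = 3.113×10^4 K.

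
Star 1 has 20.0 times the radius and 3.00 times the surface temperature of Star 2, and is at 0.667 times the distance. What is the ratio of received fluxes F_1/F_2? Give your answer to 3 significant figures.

L_1/L_2 = (R_1/R_2)²(T_1/T_2)⁴ = (20.0)² × (3.00)⁴ = 3.240×10^4.
F_1/F_2 = (L_1/L_2)/(d_1/d_2)² = 3.240×10^4 / (0.667)² = 7.283×10^4.

7.28×10^4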